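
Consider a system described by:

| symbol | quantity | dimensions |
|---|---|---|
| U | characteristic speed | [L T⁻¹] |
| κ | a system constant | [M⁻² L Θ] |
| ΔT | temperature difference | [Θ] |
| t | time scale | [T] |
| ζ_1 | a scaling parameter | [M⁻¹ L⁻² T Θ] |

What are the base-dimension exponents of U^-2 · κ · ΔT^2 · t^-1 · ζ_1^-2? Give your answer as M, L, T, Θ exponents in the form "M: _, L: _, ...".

Collect each base-dimension exponent across the product:
  M: −2·(0) + (-2) + 2·(0) − (0) − 2·(-1) = 0
  L: −2·(1) + (1) + 2·(0) − (0) − 2·(-2) = 3
  T: −2·(-1) + (0) + 2·(0) − (1) − 2·(1) = -1
  Θ: −2·(0) + (1) + 2·(1) − (0) − 2·(1) = 1
So the dimensions are [L³ T⁻¹ Θ].

M: 0, L: 3, T: -1, Θ: 1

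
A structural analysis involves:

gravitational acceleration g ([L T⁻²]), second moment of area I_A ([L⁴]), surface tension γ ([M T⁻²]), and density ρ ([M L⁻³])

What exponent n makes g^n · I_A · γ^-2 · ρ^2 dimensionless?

2

Balance the L exponent: (1)·n from g, plus (4) − 2·(0) + 2·(-3) = -2 from the rest, must sum to zero.
n − 2 = 0, so n = 2.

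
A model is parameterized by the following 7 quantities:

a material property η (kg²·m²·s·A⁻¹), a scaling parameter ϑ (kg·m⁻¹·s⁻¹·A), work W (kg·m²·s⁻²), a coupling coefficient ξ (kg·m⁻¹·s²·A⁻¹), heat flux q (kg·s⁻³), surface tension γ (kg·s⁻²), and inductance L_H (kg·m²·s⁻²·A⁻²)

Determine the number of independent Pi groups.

3

There are 7 variables and 4 base dimensions (M, L, T, I).
The dimension matrix has rank 4.
Independent dimensionless groups: 7 − 4 = 3.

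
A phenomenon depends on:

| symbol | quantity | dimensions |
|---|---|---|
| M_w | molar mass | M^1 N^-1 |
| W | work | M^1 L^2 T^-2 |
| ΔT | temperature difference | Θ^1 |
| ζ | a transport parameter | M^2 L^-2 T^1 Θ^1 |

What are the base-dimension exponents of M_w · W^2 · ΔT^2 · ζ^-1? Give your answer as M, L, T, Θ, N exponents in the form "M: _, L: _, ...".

M: 1, L: 6, T: -5, Θ: 1, N: -1

Collect each base-dimension exponent across the product:
  M: (1) + 2·(1) + 2·(0) − (2) = 1
  L: (0) + 2·(2) + 2·(0) − (-2) = 6
  T: (0) + 2·(-2) + 2·(0) − (1) = -5
  Θ: (0) + 2·(0) + 2·(1) − (1) = 1
  N: (-1) + 2·(0) + 2·(0) − (0) = -1
So the dimensions are [M L⁶ T⁻⁵ Θ N⁻¹].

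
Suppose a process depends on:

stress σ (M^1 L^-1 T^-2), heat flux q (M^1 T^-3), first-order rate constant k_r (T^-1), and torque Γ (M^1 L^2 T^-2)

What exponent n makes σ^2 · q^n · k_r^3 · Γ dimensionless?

Balance the M exponent: (1)·n from q, plus 2·(1) + 3·(0) + (1) = 3 from the rest, must sum to zero.
n + 3 = 0, so n = -3.

-3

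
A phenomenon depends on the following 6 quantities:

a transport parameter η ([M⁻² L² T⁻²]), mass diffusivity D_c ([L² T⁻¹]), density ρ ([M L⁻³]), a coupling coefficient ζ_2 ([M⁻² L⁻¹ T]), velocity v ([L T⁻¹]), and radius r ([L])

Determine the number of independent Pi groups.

3

There are 6 variables and 3 base dimensions (M, L, T).
The dimension matrix has rank 3.
Independent dimensionless groups: 6 − 3 = 3.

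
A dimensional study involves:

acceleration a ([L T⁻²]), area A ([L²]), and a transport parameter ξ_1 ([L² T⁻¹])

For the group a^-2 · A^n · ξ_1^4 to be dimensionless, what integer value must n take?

-3

Balance the L exponent: (2)·n from A, plus −2·(1) + 4·(2) = 6 from the rest, must sum to zero.
2n + 6 = 0, so n = -3.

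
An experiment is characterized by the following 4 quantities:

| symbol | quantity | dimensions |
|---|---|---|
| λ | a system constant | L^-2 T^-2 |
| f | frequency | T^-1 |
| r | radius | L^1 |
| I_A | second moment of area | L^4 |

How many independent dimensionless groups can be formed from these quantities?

2

There are 4 variables and 2 base dimensions (L, T).
The dimension matrix has rank 2.
Independent dimensionless groups: 4 − 2 = 2.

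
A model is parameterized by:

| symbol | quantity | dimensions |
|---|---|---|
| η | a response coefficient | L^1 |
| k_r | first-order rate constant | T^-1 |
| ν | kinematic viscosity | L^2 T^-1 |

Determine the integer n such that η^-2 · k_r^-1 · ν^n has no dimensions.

Balance the L exponent: (2)·n from ν, plus −2·(1) − (0) = -2 from the rest, must sum to zero.
2n − 2 = 0, so n = 1.

1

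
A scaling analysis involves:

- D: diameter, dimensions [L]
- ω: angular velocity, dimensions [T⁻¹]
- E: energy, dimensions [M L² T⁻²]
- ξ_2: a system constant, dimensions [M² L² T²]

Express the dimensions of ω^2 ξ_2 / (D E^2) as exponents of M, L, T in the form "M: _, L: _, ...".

Collect each base-dimension exponent across the product:
  M: −(0) + 2·(0) − 2·(1) + (2) = 0
  L: −(1) + 2·(0) − 2·(2) + (2) = -3
  T: −(0) + 2·(-1) − 2·(-2) + (2) = 4
So the dimensions are [L⁻³ T⁴].

M: 0, L: -3, T: 4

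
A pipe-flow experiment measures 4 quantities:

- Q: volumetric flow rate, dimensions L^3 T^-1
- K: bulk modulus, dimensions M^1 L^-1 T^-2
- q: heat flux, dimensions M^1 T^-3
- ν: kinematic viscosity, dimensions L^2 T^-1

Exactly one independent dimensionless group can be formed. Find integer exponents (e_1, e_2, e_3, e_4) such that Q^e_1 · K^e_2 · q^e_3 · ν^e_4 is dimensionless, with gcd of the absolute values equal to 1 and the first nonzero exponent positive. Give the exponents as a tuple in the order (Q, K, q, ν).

(1, -1, 1, -2)

M: e_1·(0) + e_2·(1) + e_3·(1) + e_4·(0) = 0
L: e_1·(3) + e_2·(-1) + e_3·(0) + e_4·(2) = 0
T: e_1·(-1) + e_2·(-2) + e_3·(-3) + e_4·(-1) = 0
Solving this homogeneous linear system for the smallest-integer solution (first nonzero entry positive) gives (1, -1, 1, -2).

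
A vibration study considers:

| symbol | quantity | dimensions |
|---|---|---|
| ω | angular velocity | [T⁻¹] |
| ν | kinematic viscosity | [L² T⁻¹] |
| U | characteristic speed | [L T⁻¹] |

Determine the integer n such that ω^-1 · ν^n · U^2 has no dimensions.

-1

Balance the L exponent: (2)·n from ν, plus −(0) + 2·(1) = 2 from the rest, must sum to zero.
2n + 2 = 0, so n = -1.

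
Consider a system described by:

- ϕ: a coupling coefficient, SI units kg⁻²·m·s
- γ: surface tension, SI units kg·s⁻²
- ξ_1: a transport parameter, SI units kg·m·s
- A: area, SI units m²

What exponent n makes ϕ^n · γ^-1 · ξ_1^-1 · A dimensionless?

Balance the M exponent: (-2)·n from ϕ, plus −(1) − (1) + (0) = -2 from the rest, must sum to zero.
-2n − 2 = 0, so n = -1.

-1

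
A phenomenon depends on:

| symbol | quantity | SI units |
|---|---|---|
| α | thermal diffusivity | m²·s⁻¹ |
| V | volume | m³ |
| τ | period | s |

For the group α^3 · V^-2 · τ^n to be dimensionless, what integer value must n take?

Balance the T exponent: (1)·n from τ, plus 3·(-1) − 2·(0) = -3 from the rest, must sum to zero.
n − 3 = 0, so n = 3.

3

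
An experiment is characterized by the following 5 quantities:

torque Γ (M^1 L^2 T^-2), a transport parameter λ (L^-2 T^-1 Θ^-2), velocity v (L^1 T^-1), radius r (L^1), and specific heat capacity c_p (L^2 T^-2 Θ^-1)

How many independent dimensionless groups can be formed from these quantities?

There are 5 variables and 4 base dimensions (M, L, T, Θ).
The dimension matrix has rank 4.
Independent dimensionless groups: 5 − 4 = 1.

1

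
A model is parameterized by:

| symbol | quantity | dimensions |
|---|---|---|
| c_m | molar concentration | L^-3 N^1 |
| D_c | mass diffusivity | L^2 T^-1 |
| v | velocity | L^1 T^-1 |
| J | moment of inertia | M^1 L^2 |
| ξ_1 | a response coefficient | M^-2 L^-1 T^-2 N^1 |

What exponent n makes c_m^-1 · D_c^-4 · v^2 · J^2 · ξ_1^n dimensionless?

Balance the M exponent: (-2)·n from ξ_1, plus −(0) − 4·(0) + 2·(0) + 2·(1) = 2 from the rest, must sum to zero.
-2n + 2 = 0, so n = 1.

1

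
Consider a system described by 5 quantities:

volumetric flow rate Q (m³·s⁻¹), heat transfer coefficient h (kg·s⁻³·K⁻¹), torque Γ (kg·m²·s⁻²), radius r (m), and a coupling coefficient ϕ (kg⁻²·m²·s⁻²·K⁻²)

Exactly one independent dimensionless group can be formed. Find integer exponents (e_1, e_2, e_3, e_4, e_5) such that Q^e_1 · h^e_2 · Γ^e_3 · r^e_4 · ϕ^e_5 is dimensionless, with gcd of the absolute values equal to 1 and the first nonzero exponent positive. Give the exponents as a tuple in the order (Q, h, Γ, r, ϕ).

(4, 2, -4, -2, -1)

M: e_1·(0) + e_2·(1) + e_3·(1) + e_4·(0) + e_5·(-2) = 0
L: e_1·(3) + e_2·(0) + e_3·(2) + e_4·(1) + e_5·(2) = 0
T: e_1·(-1) + e_2·(-3) + e_3·(-2) + e_4·(0) + e_5·(-2) = 0
Θ: e_1·(0) + e_2·(-1) + e_3·(0) + e_4·(0) + e_5·(-2) = 0
Solving this homogeneous linear system for the smallest-integer solution (first nonzero entry positive) gives (4, 2, -4, -2, -1).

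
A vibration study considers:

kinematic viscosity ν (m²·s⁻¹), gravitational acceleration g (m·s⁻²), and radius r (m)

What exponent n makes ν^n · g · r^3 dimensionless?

-2

Balance the L exponent: (2)·n from ν, plus (1) + 3·(1) = 4 from the rest, must sum to zero.
2n + 4 = 0, so n = -2.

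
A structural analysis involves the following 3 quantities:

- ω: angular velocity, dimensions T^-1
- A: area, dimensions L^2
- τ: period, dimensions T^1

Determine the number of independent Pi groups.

1

There are 3 variables and 2 base dimensions (L, T).
The dimension matrix has rank 2.
Independent dimensionless groups: 3 − 2 = 1.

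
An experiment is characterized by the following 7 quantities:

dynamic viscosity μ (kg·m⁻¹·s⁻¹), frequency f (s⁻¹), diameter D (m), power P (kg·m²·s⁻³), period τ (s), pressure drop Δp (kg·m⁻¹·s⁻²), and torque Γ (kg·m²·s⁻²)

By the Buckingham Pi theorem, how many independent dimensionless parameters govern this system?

There are 7 variables and 3 base dimensions (M, L, T).
The dimension matrix has rank 3.
Independent dimensionless groups: 7 − 3 = 4.

4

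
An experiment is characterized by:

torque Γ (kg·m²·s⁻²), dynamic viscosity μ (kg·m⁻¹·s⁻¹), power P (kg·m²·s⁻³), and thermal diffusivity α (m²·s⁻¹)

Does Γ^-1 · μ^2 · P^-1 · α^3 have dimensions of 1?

yes

Sum the exponent of each base dimension across the product:
  M: −[Γ]_M + 2·[μ]_M − [P]_M + 3·[α]_M = −(1) + 2·(1) − (1) + 3·(0) = 0
  L: −[Γ]_L + 2·[μ]_L − [P]_L + 3·[α]_L = −(2) + 2·(-1) − (2) + 3·(2) = 0
  T: −[Γ]_T + 2·[μ]_T − [P]_T + 3·[α]_T = −(-2) + 2·(-1) − (-3) + 3·(-1) = 0
All base exponents vanish — dimensionless.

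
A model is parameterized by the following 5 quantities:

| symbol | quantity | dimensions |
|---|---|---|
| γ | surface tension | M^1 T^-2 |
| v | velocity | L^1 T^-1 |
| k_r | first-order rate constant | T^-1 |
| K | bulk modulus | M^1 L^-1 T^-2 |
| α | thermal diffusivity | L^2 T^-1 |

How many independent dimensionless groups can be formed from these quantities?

There are 5 variables and 3 base dimensions (M, L, T).
The dimension matrix has rank 3.
Independent dimensionless groups: 5 − 3 = 2.

2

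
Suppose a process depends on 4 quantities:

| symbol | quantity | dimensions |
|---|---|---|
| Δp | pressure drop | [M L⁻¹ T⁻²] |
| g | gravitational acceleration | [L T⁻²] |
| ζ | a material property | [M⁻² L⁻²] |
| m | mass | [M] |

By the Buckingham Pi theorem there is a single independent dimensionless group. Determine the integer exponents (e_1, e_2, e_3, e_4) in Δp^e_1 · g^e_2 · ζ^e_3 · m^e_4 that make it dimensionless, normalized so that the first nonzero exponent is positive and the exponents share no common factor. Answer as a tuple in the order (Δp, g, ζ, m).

(1, -1, -1, -3)

M: e_1·(1) + e_2·(0) + e_3·(-2) + e_4·(1) = 0
L: e_1·(-1) + e_2·(1) + e_3·(-2) + e_4·(0) = 0
T: e_1·(-2) + e_2·(-2) + e_3·(0) + e_4·(0) = 0
Solving this homogeneous linear system for the smallest-integer solution (first nonzero entry positive) gives (1, -1, -1, -3).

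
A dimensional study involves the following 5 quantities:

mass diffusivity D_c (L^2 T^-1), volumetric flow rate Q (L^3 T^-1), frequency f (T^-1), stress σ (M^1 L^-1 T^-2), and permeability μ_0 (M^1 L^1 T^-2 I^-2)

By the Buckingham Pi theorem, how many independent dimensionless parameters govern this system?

1

There are 5 variables and 4 base dimensions (M, L, T, I).
The dimension matrix has rank 4.
Independent dimensionless groups: 5 − 4 = 1.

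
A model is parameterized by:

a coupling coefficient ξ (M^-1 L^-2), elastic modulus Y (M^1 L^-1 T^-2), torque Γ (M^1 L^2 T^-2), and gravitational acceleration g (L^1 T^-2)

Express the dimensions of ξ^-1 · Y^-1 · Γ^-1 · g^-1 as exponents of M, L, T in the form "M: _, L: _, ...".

Collect each base-dimension exponent across the product:
  M: −(-1) − (1) − (1) − (0) = -1
  L: −(-2) − (-1) − (2) − (1) = 0
  T: −(0) − (-2) − (-2) − (-2) = 6
So the dimensions are [M⁻¹ T⁶].

M: -1, L: 0, T: 6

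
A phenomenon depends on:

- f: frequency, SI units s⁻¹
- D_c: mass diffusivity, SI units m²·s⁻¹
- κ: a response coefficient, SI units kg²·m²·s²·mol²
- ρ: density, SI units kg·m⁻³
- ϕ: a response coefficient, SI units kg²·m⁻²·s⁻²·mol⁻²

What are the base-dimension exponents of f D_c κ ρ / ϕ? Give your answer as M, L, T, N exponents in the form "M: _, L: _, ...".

M: 1, L: 3, T: 2, N: 4

Collect each base-dimension exponent across the product:
  M: (0) + (0) + (2) + (1) − (2) = 1
  L: (0) + (2) + (2) + (-3) − (-2) = 3
  T: (-1) + (-1) + (2) + (0) − (-2) = 2
  N: (0) + (0) + (2) + (0) − (-2) = 4
So the dimensions are [M L³ T² N⁴].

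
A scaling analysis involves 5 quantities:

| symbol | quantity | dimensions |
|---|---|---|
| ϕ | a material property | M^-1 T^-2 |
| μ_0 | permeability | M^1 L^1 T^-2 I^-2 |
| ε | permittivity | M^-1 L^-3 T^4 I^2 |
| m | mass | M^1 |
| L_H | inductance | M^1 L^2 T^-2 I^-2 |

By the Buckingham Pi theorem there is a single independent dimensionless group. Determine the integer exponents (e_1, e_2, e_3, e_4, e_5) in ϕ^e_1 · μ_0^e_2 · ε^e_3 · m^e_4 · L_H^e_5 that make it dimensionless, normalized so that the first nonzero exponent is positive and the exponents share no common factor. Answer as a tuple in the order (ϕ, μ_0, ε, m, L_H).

M: e_1·(-1) + e_2·(1) + e_3·(-1) + e_4·(1) + e_5·(1) = 0
L: e_1·(0) + e_2·(1) + e_3·(-3) + e_4·(0) + e_5·(2) = 0
T: e_1·(-2) + e_2·(-2) + e_3·(4) + e_4·(0) + e_5·(-2) = 0
I: e_1·(0) + e_2·(-2) + e_3·(2) + e_4·(0) + e_5·(-2) = 0
Solving this homogeneous linear system for the smallest-integer solution (first nonzero entry positive) gives (1, -1, 1, 1, 2).

(1, -1, 1, 1, 2)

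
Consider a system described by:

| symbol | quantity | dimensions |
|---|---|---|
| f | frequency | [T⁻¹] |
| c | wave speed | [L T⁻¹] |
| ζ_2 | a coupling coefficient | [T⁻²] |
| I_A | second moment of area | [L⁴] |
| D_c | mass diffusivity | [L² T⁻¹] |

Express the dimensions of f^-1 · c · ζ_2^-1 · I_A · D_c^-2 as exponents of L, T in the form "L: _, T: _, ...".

Collect each base-dimension exponent across the product:
  L: −(0) + (1) − (0) + (4) − 2·(2) = 1
  T: −(-1) + (-1) − (-2) + (0) − 2·(-1) = 4
So the dimensions are [L T⁴].

L: 1, T: 4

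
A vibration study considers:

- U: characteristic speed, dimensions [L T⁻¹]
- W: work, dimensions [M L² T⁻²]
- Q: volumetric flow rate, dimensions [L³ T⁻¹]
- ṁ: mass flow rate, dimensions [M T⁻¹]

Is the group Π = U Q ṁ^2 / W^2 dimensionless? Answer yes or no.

yes

Sum the exponent of each base dimension across the product:
  M: [U]_M − 2·[W]_M + [Q]_M + 2·[ṁ]_M = (0) − 2·(1) + (0) + 2·(1) = 0
  L: [U]_L − 2·[W]_L + [Q]_L + 2·[ṁ]_L = (1) − 2·(2) + (3) + 2·(0) = 0
  T: [U]_T − 2·[W]_T + [Q]_T + 2·[ṁ]_T = (-1) − 2·(-2) + (-1) + 2·(-1) = 0
All base exponents vanish — dimensionless.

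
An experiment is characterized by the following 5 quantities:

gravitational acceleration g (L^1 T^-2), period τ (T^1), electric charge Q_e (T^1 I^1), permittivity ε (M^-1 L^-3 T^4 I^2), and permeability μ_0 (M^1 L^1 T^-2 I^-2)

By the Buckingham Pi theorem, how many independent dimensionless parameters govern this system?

There are 5 variables and 4 base dimensions (M, L, T, I).
The dimension matrix has rank 4.
Independent dimensionless groups: 5 − 4 = 1.

1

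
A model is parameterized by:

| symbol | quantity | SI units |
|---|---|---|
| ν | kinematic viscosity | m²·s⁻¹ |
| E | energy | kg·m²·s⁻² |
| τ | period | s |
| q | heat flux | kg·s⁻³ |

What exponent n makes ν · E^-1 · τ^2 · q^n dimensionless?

1

Balance the M exponent: (1)·n from q, plus (0) − (1) + 2·(0) = -1 from the rest, must sum to zero.
n − 1 = 0, so n = 1.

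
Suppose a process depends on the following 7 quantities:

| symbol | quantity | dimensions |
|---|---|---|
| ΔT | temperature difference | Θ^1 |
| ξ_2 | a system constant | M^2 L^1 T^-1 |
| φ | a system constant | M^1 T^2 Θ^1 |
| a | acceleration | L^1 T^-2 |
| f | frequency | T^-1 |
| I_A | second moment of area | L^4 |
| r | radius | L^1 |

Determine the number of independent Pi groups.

There are 7 variables and 4 base dimensions (M, L, T, Θ).
The dimension matrix has rank 4.
Independent dimensionless groups: 7 − 4 = 3.

3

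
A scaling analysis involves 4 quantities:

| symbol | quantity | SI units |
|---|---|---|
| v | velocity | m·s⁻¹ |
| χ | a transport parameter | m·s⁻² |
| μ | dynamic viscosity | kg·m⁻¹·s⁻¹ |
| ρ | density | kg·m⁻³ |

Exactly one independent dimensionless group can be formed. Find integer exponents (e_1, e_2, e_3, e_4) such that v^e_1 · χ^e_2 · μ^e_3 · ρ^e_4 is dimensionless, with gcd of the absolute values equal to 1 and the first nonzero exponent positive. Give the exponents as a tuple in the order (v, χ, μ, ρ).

M: e_1·(0) + e_2·(0) + e_3·(1) + e_4·(1) = 0
L: e_1·(1) + e_2·(1) + e_3·(-1) + e_4·(-3) = 0
T: e_1·(-1) + e_2·(-2) + e_3·(-1) + e_4·(0) = 0
Solving this homogeneous linear system for the smallest-integer solution (first nonzero entry positive) gives (3, -1, -1, 1).

(3, -1, -1, 1)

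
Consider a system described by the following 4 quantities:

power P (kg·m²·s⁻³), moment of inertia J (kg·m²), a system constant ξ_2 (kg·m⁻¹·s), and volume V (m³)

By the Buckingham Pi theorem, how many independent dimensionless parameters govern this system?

1

There are 4 variables and 3 base dimensions (M, L, T).
The dimension matrix has rank 3.
Independent dimensionless groups: 4 − 3 = 1.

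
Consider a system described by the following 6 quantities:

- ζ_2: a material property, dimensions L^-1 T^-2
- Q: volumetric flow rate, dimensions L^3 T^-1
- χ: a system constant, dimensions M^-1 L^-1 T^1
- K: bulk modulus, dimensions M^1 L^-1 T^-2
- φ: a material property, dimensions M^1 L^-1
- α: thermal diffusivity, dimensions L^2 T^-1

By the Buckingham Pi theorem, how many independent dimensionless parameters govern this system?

There are 6 variables and 3 base dimensions (M, L, T).
The dimension matrix has rank 3.
Independent dimensionless groups: 6 − 3 = 3.

3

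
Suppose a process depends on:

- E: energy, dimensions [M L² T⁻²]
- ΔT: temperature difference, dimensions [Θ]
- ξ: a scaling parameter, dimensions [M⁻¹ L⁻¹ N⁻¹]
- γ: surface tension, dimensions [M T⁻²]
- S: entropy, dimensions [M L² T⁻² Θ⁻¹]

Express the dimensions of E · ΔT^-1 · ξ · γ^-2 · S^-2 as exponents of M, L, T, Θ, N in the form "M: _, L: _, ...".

Collect each base-dimension exponent across the product:
  M: (1) − (0) + (-1) − 2·(1) − 2·(1) = -4
  L: (2) − (0) + (-1) − 2·(0) − 2·(2) = -3
  T: (-2) − (0) + (0) − 2·(-2) − 2·(-2) = 6
  Θ: (0) − (1) + (0) − 2·(0) − 2·(-1) = 1
  N: (0) − (0) + (-1) − 2·(0) − 2·(0) = -1
So the dimensions are [M⁻⁴ L⁻³ T⁶ Θ N⁻¹].

M: -4, L: -3, T: 6, Θ: 1, N: -1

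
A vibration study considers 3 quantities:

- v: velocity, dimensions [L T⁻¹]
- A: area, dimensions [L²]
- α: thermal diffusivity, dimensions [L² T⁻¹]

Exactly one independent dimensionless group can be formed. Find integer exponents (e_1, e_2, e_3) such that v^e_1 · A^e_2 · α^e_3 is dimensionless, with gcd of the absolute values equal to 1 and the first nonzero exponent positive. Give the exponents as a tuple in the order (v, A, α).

L: e_1·(1) + e_2·(2) + e_3·(2) = 0
T: e_1·(-1) + e_2·(0) + e_3·(-1) = 0
Solving this homogeneous linear system for the smallest-integer solution (first nonzero entry positive) gives (2, 1, -2).

(2, 1, -2)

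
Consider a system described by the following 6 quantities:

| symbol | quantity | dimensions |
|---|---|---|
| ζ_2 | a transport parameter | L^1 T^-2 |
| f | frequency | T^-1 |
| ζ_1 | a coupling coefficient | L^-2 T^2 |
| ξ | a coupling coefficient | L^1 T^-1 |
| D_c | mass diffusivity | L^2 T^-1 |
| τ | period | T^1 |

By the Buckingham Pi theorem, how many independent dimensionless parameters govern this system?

4

There are 6 variables and 2 base dimensions (L, T).
The dimension matrix has rank 2.
Independent dimensionless groups: 6 − 2 = 4.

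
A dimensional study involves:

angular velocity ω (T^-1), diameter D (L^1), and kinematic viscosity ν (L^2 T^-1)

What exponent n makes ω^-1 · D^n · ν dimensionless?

Balance the L exponent: (1)·n from D, plus −(0) + (2) = 2 from the rest, must sum to zero.
n + 2 = 0, so n = -2.

-2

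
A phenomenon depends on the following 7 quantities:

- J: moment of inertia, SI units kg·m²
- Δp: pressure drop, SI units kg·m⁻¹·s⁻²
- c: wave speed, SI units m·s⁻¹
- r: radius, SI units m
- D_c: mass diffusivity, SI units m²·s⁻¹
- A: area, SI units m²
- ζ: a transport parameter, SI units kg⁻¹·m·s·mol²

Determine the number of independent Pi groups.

There are 7 variables and 4 base dimensions (M, L, T, N).
The dimension matrix has rank 4.
Independent dimensionless groups: 7 − 4 = 3.

3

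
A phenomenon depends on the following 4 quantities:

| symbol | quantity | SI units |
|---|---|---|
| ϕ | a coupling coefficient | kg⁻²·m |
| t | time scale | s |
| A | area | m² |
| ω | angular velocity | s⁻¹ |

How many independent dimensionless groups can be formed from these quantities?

1

There are 4 variables and 3 base dimensions (M, L, T).
The dimension matrix has rank 3.
Independent dimensionless groups: 4 − 3 = 1.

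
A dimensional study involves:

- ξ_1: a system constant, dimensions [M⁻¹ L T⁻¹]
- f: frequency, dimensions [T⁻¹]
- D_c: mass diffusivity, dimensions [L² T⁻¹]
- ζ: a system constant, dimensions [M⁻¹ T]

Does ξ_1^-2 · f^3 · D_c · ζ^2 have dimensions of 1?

Sum the exponent of each base dimension across the product:
  M: −2·[ξ_1]_M + 3·[f]_M + [D_c]_M + 2·[ζ]_M = −2·(-1) + 3·(0) + (0) + 2·(-1) = 0
  L: −2·[ξ_1]_L + 3·[f]_L + [D_c]_L + 2·[ζ]_L = −2·(1) + 3·(0) + (2) + 2·(0) = 0
  T: −2·[ξ_1]_T + 3·[f]_T + [D_c]_T + 2·[ζ]_T = −2·(-1) + 3·(-1) + (-1) + 2·(1) = 0
All base exponents vanish — dimensionless.

yes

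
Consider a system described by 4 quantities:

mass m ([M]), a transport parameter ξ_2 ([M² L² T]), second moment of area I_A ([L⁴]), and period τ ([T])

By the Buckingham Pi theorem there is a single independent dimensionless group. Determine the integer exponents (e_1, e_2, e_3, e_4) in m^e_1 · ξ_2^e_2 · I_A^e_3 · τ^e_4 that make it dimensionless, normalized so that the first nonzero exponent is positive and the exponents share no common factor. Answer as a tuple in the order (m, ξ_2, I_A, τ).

M: e_1·(1) + e_2·(2) + e_3·(0) + e_4·(0) = 0
L: e_1·(0) + e_2·(2) + e_3·(4) + e_4·(0) = 0
T: e_1·(0) + e_2·(1) + e_3·(0) + e_4·(1) = 0
Solving this homogeneous linear system for the smallest-integer solution (first nonzero entry positive) gives (4, -2, 1, 2).

(4, -2, 1, 2)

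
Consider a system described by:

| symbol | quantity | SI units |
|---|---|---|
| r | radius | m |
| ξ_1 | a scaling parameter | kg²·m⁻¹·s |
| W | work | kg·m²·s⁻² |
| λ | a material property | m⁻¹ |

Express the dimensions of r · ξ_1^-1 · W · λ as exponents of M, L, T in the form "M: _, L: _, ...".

M: -1, L: 3, T: -3

Collect each base-dimension exponent across the product:
  M: (0) − (2) + (1) + (0) = -1
  L: (1) − (-1) + (2) + (-1) = 3
  T: (0) − (1) + (-2) + (0) = -3
So the dimensions are [M⁻¹ L³ T⁻³].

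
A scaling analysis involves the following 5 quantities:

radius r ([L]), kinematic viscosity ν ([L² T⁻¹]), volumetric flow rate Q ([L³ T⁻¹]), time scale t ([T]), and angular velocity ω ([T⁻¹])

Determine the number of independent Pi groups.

3

There are 5 variables and 2 base dimensions (L, T).
The dimension matrix has rank 2.
Independent dimensionless groups: 5 − 2 = 3.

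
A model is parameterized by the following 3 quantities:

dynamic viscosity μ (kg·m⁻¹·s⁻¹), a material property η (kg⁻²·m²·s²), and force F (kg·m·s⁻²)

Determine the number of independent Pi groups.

There are 3 variables and 3 base dimensions (M, L, T).
The dimension matrix has rank 2 (less than 3: the dimension vectors are linearly dependent).
Independent dimensionless groups: 3 − 2 = 1.

1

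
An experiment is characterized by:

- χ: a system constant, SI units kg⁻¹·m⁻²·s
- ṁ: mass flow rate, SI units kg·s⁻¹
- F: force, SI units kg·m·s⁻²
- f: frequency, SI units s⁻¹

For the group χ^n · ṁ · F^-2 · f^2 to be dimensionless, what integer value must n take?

Balance the M exponent: (-1)·n from χ, plus (1) − 2·(1) + 2·(0) = -1 from the rest, must sum to zero.
−n − 1 = 0, so n = -1.

-1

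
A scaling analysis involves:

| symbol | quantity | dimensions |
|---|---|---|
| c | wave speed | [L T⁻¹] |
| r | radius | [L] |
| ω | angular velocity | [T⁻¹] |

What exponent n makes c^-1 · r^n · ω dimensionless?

1

Balance the L exponent: (1)·n from r, plus −(1) + (0) = -1 from the rest, must sum to zero.
n − 1 = 0, so n = 1.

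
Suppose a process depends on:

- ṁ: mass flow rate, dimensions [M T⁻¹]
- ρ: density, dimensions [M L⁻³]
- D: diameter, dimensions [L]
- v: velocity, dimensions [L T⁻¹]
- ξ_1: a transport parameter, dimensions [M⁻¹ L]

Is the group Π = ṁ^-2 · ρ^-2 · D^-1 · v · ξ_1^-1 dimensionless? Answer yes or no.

no

Sum the exponent of each base dimension across the product:
  M: −2·[ṁ]_M − 2·[ρ]_M − [D]_M + [v]_M − [ξ_1]_M = −2·(1) − 2·(1) − (0) + (0) − (-1) = -3
  L: −2·[ṁ]_L − 2·[ρ]_L − [D]_L + [v]_L − [ξ_1]_L = −2·(0) − 2·(-3) − (1) + (1) − (1) = 5
  T: −2·[ṁ]_T − 2·[ρ]_T − [D]_T + [v]_T − [ξ_1]_T = −2·(-1) − 2·(0) − (0) + (-1) − (0) = 1
Net dimensions [M⁻³ L⁵ T] ≠ [1] — not dimensionless.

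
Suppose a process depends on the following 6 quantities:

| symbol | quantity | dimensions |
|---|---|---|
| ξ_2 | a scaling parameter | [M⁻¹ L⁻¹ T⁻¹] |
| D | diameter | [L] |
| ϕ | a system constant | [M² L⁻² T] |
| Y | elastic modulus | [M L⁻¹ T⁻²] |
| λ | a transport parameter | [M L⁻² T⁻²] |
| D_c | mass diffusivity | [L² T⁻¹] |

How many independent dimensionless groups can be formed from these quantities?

There are 6 variables and 3 base dimensions (M, L, T).
The dimension matrix has rank 3.
Independent dimensionless groups: 6 − 3 = 3.

3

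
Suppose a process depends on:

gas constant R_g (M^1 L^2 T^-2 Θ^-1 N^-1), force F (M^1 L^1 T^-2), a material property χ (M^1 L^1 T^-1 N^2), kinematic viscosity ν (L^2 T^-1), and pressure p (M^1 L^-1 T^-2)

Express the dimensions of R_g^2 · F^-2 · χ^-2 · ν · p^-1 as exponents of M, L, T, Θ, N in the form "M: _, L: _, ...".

M: -3, L: 3, T: 3, Θ: -2, N: -6

Collect each base-dimension exponent across the product:
  M: 2·(1) − 2·(1) − 2·(1) + (0) − (1) = -3
  L: 2·(2) − 2·(1) − 2·(1) + (2) − (-1) = 3
  T: 2·(-2) − 2·(-2) − 2·(-1) + (-1) − (-2) = 3
  Θ: 2·(-1) − 2·(0) − 2·(0) + (0) − (0) = -2
  N: 2·(-1) − 2·(0) − 2·(2) + (0) − (0) = -6
So the dimensions are [M⁻³ L³ T³ Θ⁻² N⁻⁶].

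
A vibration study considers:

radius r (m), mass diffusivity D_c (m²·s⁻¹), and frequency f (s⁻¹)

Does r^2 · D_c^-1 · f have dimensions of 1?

Sum the exponent of each base dimension across the product:
  M: 2·[r]_M − [D_c]_M + [f]_M = 2·(0) − (0) + (0) = 0
  L: 2·[r]_L − [D_c]_L + [f]_L = 2·(1) − (2) + (0) = 0
  T: 2·[r]_T − [D_c]_T + [f]_T = 2·(0) − (-1) + (-1) = 0
All base exponents vanish — dimensionless.

yes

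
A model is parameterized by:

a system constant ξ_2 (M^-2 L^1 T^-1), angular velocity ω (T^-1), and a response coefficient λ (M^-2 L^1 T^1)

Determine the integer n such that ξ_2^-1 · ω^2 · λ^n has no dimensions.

1

Balance the M exponent: (-2)·n from λ, plus −(-2) + 2·(0) = 2 from the rest, must sum to zero.
-2n + 2 = 0, so n = 1.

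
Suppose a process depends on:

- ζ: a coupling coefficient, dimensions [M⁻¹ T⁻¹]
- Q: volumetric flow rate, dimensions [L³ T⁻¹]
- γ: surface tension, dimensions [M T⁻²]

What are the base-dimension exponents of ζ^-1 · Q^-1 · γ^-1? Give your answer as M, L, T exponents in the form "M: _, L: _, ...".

Collect each base-dimension exponent across the product:
  M: −(-1) − (0) − (1) = 0
  L: −(0) − (3) − (0) = -3
  T: −(-1) − (-1) − (-2) = 4
So the dimensions are [L⁻³ T⁴].

M: 0, L: -3, T: 4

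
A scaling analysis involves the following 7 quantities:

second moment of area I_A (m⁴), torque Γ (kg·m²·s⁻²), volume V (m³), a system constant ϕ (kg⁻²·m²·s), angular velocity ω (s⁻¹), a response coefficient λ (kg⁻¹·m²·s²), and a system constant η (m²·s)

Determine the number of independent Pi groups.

There are 7 variables and 3 base dimensions (M, L, T).
The dimension matrix has rank 3.
Independent dimensionless groups: 7 − 3 = 4.

4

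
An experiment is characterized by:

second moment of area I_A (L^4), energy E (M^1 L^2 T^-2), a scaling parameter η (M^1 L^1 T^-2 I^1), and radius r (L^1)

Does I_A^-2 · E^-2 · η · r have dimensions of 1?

no

Sum the exponent of each base dimension across the product:
  M: −2·[I_A]_M − 2·[E]_M + [η]_M + [r]_M = −2·(0) − 2·(1) + (1) + (0) = -1
  L: −2·[I_A]_L − 2·[E]_L + [η]_L + [r]_L = −2·(4) − 2·(2) + (1) + (1) = -10
  T: −2·[I_A]_T − 2·[E]_T + [η]_T + [r]_T = −2·(0) − 2·(-2) + (-2) + (0) = 2
  I: −2·[I_A]_I − 2·[E]_I + [η]_I + [r]_I = −2·(0) − 2·(0) + (1) + (0) = 1
Net dimensions [M⁻¹ L⁻¹⁰ T² I] ≠ [1] — not dimensionless.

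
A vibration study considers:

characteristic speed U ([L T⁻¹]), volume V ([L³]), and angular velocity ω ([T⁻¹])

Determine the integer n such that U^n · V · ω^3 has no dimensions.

-3

Balance the L exponent: (1)·n from U, plus (3) + 3·(0) = 3 from the rest, must sum to zero.
n + 3 = 0, so n = -3.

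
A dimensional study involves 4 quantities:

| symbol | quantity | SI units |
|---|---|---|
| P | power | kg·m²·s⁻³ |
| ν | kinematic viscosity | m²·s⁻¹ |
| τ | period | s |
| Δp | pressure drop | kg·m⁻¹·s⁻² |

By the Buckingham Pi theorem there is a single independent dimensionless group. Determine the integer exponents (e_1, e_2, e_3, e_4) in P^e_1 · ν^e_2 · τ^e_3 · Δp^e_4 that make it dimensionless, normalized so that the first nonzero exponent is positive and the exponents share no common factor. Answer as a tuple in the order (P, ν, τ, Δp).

M: e_1·(1) + e_2·(0) + e_3·(0) + e_4·(1) = 0
L: e_1·(2) + e_2·(2) + e_3·(0) + e_4·(-1) = 0
T: e_1·(-3) + e_2·(-1) + e_3·(1) + e_4·(-2) = 0
Solving this homogeneous linear system for the smallest-integer solution (first nonzero entry positive) gives (2, -3, -1, -2).

(2, -3, -1, -2)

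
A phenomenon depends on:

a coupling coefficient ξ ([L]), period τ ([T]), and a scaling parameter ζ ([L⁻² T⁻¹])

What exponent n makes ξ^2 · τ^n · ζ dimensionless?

Balance the T exponent: (1)·n from τ, plus 2·(0) + (-1) = -1 from the rest, must sum to zero.
n − 1 = 0, so n = 1.

1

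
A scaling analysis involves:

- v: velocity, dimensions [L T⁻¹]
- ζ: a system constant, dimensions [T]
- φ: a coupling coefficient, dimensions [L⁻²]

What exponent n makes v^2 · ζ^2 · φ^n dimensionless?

1

Balance the L exponent: (-2)·n from φ, plus 2·(1) + 2·(0) = 2 from the rest, must sum to zero.
-2n + 2 = 0, so n = 1.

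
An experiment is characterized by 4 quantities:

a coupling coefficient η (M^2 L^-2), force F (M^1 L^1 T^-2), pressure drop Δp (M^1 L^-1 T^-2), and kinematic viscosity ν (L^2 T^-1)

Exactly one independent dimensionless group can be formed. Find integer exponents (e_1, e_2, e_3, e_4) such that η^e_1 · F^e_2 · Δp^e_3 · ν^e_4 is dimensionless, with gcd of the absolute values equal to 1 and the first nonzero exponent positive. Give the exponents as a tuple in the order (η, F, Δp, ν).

(1, -4, 2, 4)

M: e_1·(2) + e_2·(1) + e_3·(1) + e_4·(0) = 0
L: e_1·(-2) + e_2·(1) + e_3·(-1) + e_4·(2) = 0
T: e_1·(0) + e_2·(-2) + e_3·(-2) + e_4·(-1) = 0
Solving this homogeneous linear system for the smallest-integer solution (first nonzero entry positive) gives (1, -4, 2, 4).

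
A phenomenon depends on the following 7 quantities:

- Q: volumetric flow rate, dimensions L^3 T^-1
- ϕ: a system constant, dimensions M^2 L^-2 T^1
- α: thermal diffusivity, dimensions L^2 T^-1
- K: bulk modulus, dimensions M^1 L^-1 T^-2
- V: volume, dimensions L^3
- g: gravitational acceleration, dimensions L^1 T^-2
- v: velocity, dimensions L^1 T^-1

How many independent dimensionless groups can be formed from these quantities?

There are 7 variables and 3 base dimensions (M, L, T).
The dimension matrix has rank 3.
Independent dimensionless groups: 7 − 3 = 4.

4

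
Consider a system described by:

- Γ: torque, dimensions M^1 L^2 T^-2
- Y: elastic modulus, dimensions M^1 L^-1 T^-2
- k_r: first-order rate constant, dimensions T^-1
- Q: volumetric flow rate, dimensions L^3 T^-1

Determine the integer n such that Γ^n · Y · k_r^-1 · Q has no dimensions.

-1

Balance the M exponent: (1)·n from Γ, plus (1) − (0) + (0) = 1 from the rest, must sum to zero.
n + 1 = 0, so n = -1.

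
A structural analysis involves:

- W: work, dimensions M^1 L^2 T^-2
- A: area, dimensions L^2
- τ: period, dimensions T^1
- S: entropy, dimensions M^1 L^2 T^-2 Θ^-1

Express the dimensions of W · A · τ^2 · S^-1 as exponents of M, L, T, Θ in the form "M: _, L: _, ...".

Collect each base-dimension exponent across the product:
  M: (1) + (0) + 2·(0) − (1) = 0
  L: (2) + (2) + 2·(0) − (2) = 2
  T: (-2) + (0) + 2·(1) − (-2) = 2
  Θ: (0) + (0) + 2·(0) − (-1) = 1
So the dimensions are [L² T² Θ].

M: 0, L: 2, T: 2, Θ: 1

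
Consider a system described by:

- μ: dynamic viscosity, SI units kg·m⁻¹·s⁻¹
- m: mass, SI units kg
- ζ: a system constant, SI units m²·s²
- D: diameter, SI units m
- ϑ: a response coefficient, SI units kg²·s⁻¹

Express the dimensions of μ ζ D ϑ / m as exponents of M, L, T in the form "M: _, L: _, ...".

Collect each base-dimension exponent across the product:
  M: (1) − (1) + (0) + (0) + (2) = 2
  L: (-1) − (0) + (2) + (1) + (0) = 2
  T: (-1) − (0) + (2) + (0) + (-1) = 0
So the dimensions are [M² L²].

M: 2, L: 2, T: 0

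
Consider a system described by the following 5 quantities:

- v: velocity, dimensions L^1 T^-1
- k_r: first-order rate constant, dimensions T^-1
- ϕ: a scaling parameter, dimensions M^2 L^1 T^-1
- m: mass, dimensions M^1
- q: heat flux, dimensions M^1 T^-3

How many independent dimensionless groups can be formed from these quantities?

2

There are 5 variables and 3 base dimensions (M, L, T).
The dimension matrix has rank 3.
Independent dimensionless groups: 5 − 3 = 2.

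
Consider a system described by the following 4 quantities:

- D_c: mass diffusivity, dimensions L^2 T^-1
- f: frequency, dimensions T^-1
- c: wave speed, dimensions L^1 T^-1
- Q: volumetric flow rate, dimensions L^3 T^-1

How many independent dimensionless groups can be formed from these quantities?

2

There are 4 variables and 2 base dimensions (L, T).
The dimension matrix has rank 2.
Independent dimensionless groups: 4 − 2 = 2.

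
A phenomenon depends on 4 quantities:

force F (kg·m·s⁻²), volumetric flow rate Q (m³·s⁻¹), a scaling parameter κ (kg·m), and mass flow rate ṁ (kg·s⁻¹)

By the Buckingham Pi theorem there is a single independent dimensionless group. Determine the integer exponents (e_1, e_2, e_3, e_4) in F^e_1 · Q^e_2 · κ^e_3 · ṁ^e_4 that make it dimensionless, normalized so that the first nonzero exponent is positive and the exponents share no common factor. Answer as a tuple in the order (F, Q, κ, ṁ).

M: e_1·(1) + e_2·(0) + e_3·(1) + e_4·(1) = 0
L: e_1·(1) + e_2·(3) + e_3·(1) + e_4·(0) = 0
T: e_1·(-2) + e_2·(-1) + e_3·(0) + e_4·(-1) = 0
Solving this homogeneous linear system for the smallest-integer solution (first nonzero entry positive) gives (2, -1, 1, -3).

(2, -1, 1, -3)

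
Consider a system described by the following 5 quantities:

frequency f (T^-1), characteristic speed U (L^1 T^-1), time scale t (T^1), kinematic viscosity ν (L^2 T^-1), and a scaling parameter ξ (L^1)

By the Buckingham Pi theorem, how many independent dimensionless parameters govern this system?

There are 5 variables and 2 base dimensions (L, T).
The dimension matrix has rank 2.
Independent dimensionless groups: 5 − 2 = 3.

3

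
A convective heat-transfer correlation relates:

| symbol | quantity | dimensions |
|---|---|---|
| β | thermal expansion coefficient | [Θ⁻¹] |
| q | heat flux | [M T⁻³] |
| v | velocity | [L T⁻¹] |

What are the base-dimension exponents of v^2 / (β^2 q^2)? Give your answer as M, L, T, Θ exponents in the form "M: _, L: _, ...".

Collect each base-dimension exponent across the product:
  M: −2·(0) − 2·(1) + 2·(0) = -2
  L: −2·(0) − 2·(0) + 2·(1) = 2
  T: −2·(0) − 2·(-3) + 2·(-1) = 4
  Θ: −2·(-1) − 2·(0) + 2·(0) = 2
So the dimensions are [M⁻² L² T⁴ Θ²].

M: -2, L: 2, T: 4, Θ: 2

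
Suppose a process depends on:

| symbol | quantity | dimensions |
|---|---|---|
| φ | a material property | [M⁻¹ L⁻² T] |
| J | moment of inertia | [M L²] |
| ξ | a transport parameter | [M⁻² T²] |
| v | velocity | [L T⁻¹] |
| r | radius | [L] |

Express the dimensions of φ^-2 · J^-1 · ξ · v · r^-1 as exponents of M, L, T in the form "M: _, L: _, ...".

M: -1, L: 2, T: -1

Collect each base-dimension exponent across the product:
  M: −2·(-1) − (1) + (-2) + (0) − (0) = -1
  L: −2·(-2) − (2) + (0) + (1) − (1) = 2
  T: −2·(1) − (0) + (2) + (-1) − (0) = -1
So the dimensions are [M⁻¹ L² T⁻¹].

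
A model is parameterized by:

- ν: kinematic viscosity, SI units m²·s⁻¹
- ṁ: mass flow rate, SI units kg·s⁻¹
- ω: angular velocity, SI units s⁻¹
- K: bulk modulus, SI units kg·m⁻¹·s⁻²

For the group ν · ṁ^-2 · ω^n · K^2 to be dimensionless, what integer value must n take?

-3

Balance the T exponent: (-1)·n from ω, plus (-1) − 2·(-1) + 2·(-2) = -3 from the rest, must sum to zero.
−n − 3 = 0, so n = -3.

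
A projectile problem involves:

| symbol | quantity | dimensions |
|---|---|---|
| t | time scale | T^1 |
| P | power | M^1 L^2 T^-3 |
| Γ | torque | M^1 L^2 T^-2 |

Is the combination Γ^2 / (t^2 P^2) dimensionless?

Sum the exponent of each base dimension across the product:
  M: −2·[t]_M − 2·[P]_M + 2·[Γ]_M = −2·(0) − 2·(1) + 2·(1) = 0
  L: −2·[t]_L − 2·[P]_L + 2·[Γ]_L = −2·(0) − 2·(2) + 2·(2) = 0
  T: −2·[t]_T − 2·[P]_T + 2·[Γ]_T = −2·(1) − 2·(-3) + 2·(-2) = 0
All base exponents vanish — dimensionless.

yes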